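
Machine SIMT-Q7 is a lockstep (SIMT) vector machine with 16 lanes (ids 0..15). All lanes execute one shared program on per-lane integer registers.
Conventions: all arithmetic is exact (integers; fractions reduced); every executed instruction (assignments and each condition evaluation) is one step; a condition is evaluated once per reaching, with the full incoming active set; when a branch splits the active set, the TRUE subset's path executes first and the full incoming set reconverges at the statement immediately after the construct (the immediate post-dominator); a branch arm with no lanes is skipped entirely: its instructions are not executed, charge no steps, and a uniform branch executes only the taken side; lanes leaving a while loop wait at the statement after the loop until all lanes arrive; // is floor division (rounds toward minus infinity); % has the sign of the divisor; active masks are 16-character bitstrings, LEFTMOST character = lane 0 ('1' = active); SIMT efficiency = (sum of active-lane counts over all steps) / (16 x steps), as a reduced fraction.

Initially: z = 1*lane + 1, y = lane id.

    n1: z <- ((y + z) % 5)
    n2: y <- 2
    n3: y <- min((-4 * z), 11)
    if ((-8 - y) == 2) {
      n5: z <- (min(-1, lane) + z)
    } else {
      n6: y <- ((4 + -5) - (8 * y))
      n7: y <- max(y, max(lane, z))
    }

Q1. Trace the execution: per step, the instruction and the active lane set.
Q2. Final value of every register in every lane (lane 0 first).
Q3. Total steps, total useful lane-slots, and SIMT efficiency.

step 0: z <- ((y + z) % 5)           1111111111111111
step 1: y <- 2                       1111111111111111
step 2: y <- min((-4 * z), 11)       1111111111111111
step 3: eval ((-8 - y) == 2)         1111111111111111
step 4: y <- ((4 + -5) - (8 * y))    1111111111111111
step 5: y <- max(y, max(lane, z))    1111111111111111

Answer: 6 steps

z: 1,3,0,2,4,1,3,0,2,4,1,3,0,2,4,1
y: 31,95,2,63,127,31,95,7,63,127,31,95,12,63,127,31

steps = 6; useful = 96; efficiency = 96/96 = 1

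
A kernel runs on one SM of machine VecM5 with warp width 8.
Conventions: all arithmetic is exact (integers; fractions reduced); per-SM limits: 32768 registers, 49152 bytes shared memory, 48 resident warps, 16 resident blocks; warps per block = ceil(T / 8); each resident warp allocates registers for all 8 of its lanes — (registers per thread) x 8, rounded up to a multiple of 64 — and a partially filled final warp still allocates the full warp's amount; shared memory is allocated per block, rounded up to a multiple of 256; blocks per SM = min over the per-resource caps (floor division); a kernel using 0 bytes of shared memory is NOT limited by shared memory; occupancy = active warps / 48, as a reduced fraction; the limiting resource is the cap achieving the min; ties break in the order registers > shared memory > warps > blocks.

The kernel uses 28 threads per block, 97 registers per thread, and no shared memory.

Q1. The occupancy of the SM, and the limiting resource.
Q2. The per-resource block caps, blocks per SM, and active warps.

Answer: occupancy 3/4, limited by registers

registers: 9 blocks
shared memory: no limit (kernel uses none)
warps: 12 blocks
blocks: 16 blocks

Answer: 9 blocks, 36 active warps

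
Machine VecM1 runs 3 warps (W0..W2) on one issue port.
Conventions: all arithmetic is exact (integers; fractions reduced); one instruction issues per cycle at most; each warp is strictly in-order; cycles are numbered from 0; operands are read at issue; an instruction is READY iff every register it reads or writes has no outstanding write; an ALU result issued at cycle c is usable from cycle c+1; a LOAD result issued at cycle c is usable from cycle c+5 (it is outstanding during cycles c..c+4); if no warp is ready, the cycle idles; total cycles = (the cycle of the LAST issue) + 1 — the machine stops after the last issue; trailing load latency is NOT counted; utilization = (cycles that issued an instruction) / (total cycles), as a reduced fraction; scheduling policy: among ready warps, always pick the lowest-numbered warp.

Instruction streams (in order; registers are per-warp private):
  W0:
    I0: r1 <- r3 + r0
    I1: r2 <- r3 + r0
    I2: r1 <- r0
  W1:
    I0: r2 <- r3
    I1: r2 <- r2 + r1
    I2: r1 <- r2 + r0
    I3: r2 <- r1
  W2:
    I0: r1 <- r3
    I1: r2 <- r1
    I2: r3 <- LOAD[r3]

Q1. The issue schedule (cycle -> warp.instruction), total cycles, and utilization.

cycle 0: W0.I0
cycle 1: W0.I1
cycle 2: W0.I2
cycle 3: W1.I0
cycle 4: W1.I1
cycle 5: W1.I2
cycle 6: W1.I3
cycle 7: W2.I0
cycle 8: W2.I1
cycle 9: W2.I2

Answer: 10 cycles, utilization 1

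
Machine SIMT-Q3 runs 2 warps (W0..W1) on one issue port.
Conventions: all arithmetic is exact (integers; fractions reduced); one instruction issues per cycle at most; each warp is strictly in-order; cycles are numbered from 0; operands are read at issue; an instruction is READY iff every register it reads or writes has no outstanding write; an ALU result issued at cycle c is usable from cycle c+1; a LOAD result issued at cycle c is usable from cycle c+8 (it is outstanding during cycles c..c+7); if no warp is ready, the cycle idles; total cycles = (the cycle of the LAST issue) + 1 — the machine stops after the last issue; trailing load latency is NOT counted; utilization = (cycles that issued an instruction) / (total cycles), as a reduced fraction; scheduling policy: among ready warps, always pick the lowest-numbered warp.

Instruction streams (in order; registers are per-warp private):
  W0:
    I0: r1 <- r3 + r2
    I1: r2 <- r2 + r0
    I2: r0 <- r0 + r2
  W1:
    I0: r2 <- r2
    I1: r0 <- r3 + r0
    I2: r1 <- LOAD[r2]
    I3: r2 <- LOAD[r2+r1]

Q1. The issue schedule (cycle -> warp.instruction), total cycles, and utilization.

cycle 0: W0.I0
cycle 1: W0.I1
cycle 2: W0.I2
cycle 3: W1.I0
cycle 4: W1.I1
cycle 5: W1.I2
cycle 6: idle
cycle 7: idle
cycle 8: idle
cycle 9: idle
cycle 10: idle
cycle 11: idle
cycle 12: idle
cycle 13: W1.I3

Answer: 14 cycles, utilization 1/2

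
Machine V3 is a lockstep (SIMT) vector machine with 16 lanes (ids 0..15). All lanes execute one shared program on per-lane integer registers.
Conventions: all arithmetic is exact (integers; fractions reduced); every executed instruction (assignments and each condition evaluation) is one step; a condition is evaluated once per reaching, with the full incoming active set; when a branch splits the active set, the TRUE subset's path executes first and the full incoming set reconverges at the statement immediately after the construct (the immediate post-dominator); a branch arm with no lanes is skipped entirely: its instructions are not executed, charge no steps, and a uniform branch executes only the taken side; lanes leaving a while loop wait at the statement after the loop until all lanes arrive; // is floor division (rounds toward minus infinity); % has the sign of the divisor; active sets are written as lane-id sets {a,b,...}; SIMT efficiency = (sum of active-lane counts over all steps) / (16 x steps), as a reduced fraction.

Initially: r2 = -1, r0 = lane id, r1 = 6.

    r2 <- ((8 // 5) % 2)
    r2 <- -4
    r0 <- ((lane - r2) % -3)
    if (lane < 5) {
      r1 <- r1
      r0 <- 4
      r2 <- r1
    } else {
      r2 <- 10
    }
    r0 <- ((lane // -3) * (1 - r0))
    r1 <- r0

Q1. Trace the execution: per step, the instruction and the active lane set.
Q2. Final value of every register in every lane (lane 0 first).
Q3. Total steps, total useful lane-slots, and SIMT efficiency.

step 0: r2 <- ((8 // 5) % 2)         {0,1,2,3,4,5,6,7,8,9,10,11,12,13,14,15}
step 1: r2 <- -4                     {0,1,2,3,4,5,6,7,8,9,10,11,12,13,14,15}
step 2: r0 <- ((lane - r2) % -3)     {0,1,2,3,4,5,6,7,8,9,10,11,12,13,14,15}
step 3: eval (lane < 5)              {0,1,2,3,4,5,6,7,8,9,10,11,12,13,14,15}
step 4: r1 <- r1                     {0,1,2,3,4}
step 5: r0 <- 4                      {0,1,2,3,4}
step 6: r2 <- r1                     {0,1,2,3,4}
step 7: r2 <- 10                     {5,6,7,8,9,10,11,12,13,14,15}
step 8: r0 <- ((lane // -3) * (1 - r0)) {0,1,2,3,4,5,6,7,8,9,10,11,12,13,14,15}
step 9: r1 <- r0                     {0,1,2,3,4,5,6,7,8,9,10,11,12,13,14,15}

Answer: 10 steps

r2: 6,6,6,6,6,10,10,10,10,10,10,10,10,10,10,10
r0: 0,3,3,3,6,-2,-6,-6,-3,-9,-8,-4,-12,-10,-5,-15
r1: 0,3,3,3,6,-2,-6,-6,-3,-9,-8,-4,-12,-10,-5,-15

steps = 10; useful = 122; efficiency = 122/160 = 61/80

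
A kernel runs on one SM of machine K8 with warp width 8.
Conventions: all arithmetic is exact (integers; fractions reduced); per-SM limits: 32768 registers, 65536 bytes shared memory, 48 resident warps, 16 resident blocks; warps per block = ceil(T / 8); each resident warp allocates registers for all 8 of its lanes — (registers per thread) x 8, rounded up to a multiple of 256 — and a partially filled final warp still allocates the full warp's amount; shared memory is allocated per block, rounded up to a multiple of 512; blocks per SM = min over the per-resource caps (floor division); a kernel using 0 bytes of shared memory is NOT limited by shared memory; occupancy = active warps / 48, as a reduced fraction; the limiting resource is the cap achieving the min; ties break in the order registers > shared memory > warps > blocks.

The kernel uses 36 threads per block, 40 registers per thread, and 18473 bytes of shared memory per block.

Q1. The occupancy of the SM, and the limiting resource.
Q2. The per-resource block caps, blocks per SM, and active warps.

Answer: occupancy 5/16, limited by shared memory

registers: 12 blocks
shared memory: 3 blocks
warps: 9 blocks
blocks: 16 blocks

Answer: 3 blocks, 15 active warps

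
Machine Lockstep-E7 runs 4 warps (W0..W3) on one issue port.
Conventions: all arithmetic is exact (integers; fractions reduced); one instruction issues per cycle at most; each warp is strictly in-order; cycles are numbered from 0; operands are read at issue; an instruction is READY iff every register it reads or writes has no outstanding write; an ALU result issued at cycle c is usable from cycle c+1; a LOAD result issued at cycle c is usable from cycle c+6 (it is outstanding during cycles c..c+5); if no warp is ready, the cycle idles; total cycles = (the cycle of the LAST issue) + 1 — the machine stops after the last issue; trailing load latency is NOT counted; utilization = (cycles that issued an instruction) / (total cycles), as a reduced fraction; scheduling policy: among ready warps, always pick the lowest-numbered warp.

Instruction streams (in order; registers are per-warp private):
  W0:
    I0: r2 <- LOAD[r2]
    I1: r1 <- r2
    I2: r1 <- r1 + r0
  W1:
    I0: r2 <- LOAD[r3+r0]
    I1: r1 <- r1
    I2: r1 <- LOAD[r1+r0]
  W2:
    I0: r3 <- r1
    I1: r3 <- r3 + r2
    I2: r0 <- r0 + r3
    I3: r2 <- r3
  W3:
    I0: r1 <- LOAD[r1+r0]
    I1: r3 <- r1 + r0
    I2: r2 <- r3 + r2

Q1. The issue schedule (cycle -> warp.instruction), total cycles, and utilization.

cycle 0: W0.I0
cycle 1: W1.I0
cycle 2: W1.I1
cycle 3: W1.I2
cycle 4: W2.I0
cycle 5: W2.I1
cycle 6: W0.I1
cycle 7: W0.I2
cycle 8: W2.I2
cycle 9: W2.I3
cycle 10: W3.I0
cycle 11: idle
cycle 12: idle
cycle 13: idle
cycle 14: idle
cycle 15: idle
cycle 16: W3.I1
cycle 17: W3.I2

Answer: 18 cycles, utilization 13/18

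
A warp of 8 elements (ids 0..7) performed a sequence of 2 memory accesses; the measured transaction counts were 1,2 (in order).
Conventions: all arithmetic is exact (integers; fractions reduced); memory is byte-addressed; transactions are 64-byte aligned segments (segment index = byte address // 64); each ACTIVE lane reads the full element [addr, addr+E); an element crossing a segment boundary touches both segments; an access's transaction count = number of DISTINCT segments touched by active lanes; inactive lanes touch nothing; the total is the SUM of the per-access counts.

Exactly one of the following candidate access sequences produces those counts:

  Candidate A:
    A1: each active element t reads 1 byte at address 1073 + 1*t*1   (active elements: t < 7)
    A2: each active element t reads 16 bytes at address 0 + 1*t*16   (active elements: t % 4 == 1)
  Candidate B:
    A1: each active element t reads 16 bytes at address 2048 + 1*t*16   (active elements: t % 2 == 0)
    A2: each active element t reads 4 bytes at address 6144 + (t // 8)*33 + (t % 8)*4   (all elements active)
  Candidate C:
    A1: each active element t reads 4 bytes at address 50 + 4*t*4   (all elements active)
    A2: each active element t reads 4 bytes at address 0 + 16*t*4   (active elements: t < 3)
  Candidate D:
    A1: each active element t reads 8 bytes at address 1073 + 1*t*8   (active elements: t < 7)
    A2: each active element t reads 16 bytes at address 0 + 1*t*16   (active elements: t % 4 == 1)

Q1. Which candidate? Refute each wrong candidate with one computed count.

B: A1 gives 2 transactions, not 1
C: A1 gives 3 transactions, not 1
D: A1 gives 2 transactions, not 1
A: all counts match (1,2)

Answer: A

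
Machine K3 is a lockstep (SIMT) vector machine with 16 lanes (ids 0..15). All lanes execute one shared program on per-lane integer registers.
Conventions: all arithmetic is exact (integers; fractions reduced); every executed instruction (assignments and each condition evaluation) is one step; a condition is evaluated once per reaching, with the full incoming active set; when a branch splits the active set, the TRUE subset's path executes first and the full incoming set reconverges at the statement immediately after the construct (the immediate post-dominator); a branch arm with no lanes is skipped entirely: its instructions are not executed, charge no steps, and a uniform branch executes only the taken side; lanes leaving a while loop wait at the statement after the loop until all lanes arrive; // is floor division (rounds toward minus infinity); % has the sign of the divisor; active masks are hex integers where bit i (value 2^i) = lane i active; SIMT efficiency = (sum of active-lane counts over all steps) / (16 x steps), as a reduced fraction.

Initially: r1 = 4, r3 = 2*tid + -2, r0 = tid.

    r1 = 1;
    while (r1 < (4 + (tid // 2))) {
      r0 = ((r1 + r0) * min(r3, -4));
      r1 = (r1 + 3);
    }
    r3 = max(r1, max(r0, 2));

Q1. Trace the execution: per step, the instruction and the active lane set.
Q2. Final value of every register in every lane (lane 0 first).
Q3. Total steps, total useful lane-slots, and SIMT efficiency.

step 0: r1 <- 1                      0xffff
step 1: eval (r1 < (4 + (tid // 2))) 0xffff
step 2: r0 <- ((r1 + r0) * min(r3, -4)) 0xffff
step 3: r1 <- (r1 + 3)               0xffff
step 4: eval (r1 < (4 + (tid // 2))) 0xffff
step 5: r0 <- ((r1 + r0) * min(r3, -4)) 0xfffc
step 6: r1 <- (r1 + 3)               0xfffc
step 7: eval (r1 < (4 + (tid // 2))) 0xfffc
step 8: r0 <- ((r1 + r0) * min(r3, -4)) 0xff00
step 9: r1 <- (r1 + 3)               0xff00
step 10: eval (r1 < (4 + (tid // 2))) 0xff00
step 11: r0 <- ((r1 + r0) * min(r3, -4)) 0xc000
step 12: r1 <- (r1 + 3)               0xc000
step 13: eval (r1 < (4 + (tid // 2))) 0xc000
step 14: r3 <- max(r1, max(r0, 2))    0xffff

Answer: 15 steps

r1: 4,4,7,7,7,7,7,7,10,10,10,10,10,10,13,13
r3: 4,4,32,48,64,80,96,112,10,10,10,10,10,10,3656,3912
r0: -4,-8,32,48,64,80,96,112,-540,-604,-668,-732,-796,-860,3656,3912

steps = 15; useful = 168; efficiency = 168/240 = 7/10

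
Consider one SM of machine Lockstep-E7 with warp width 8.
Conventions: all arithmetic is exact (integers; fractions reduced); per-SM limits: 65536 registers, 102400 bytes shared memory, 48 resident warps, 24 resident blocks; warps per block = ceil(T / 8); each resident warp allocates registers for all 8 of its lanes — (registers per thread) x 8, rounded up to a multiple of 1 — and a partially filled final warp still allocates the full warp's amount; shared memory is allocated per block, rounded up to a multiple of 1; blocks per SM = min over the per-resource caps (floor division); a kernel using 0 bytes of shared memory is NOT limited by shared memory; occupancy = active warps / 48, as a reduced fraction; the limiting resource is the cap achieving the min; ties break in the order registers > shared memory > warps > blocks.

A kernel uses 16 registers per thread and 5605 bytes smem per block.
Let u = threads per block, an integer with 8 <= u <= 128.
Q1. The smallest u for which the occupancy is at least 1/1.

Answer: u = 17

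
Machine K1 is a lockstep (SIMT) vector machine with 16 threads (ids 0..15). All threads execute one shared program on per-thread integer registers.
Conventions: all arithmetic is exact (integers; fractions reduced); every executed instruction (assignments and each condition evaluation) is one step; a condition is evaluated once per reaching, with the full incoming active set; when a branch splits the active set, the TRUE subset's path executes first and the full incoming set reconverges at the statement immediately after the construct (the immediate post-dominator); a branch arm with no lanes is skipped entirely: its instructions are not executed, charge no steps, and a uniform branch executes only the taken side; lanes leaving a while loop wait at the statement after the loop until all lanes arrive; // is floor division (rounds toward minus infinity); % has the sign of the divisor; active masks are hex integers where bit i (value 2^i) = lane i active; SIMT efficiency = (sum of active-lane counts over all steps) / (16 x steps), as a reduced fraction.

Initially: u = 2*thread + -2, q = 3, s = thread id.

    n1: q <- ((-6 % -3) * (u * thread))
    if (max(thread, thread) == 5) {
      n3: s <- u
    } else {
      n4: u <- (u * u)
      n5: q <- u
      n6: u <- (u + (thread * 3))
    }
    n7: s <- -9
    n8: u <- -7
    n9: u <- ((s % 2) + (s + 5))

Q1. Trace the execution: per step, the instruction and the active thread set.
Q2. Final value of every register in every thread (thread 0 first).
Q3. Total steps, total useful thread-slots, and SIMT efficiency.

step 0: q <- ((-6 % -3) * (u * thread)) 0xffff
step 1: eval (max(thread, thread) == 5) 0xffff
step 2: s <- u                       0x0020
step 3: u <- (u * u)                 0xffdf
step 4: q <- u                       0xffdf
step 5: u <- (u + (thread * 3))      0xffdf
step 6: s <- -9                      0xffff
step 7: u <- -7                      0xffff
step 8: u <- ((s % 2) + (s + 5))     0xffff

Answer: 9 steps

u: -3,-3,-3,-3,-3,-3,-3,-3,-3,-3,-3,-3,-3,-3,-3,-3
q: 4,0,4,16,36,0,100,144,196,256,324,400,484,576,676,784
s: -9,-9,-9,-9,-9,-9,-9,-9,-9,-9,-9,-9,-9,-9,-9,-9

steps = 9; useful = 126; efficiency = 126/144 = 7/8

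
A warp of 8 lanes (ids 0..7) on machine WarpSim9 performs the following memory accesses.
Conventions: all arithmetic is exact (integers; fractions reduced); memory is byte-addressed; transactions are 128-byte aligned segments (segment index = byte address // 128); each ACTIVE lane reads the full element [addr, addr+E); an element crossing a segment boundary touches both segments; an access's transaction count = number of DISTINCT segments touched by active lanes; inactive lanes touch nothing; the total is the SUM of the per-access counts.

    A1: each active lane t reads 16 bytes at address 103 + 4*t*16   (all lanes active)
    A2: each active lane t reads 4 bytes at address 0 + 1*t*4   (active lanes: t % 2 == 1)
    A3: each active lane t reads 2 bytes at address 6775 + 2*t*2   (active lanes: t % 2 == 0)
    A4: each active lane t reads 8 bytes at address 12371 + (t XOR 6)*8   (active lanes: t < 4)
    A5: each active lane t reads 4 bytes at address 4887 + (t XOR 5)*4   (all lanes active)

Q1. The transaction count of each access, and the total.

A1: 5 transactions
A2: 1 transaction
A3: 2 transactions
A4: 2 transactions
A5: 1 transaction

Answer: 5,1,2,2,1; total 11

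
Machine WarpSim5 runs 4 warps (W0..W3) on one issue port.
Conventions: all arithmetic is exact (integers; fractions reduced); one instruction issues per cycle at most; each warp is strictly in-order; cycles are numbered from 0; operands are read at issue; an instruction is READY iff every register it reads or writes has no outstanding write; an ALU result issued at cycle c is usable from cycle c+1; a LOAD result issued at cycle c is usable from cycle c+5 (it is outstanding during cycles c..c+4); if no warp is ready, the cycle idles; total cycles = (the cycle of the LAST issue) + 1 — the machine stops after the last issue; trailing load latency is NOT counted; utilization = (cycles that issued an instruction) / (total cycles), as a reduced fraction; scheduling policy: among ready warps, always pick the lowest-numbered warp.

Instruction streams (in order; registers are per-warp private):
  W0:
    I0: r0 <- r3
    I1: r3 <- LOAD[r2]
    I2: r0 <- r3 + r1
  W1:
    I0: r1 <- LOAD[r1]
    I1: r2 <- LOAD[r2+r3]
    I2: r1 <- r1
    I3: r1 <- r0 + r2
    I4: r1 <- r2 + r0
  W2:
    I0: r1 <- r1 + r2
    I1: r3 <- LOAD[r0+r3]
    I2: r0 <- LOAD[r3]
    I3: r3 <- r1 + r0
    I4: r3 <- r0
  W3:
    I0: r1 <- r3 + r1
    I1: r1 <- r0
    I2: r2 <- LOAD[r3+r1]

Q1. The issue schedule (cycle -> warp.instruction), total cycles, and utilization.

cycle 0: W0.I0
cycle 1: W0.I1
cycle 2: W1.I0
cycle 3: W1.I1
cycle 4: W2.I0
cycle 5: W2.I1
cycle 6: W0.I2
cycle 7: W1.I2
cycle 8: W1.I3
cycle 9: W1.I4
cycle 10: W2.I2
cycle 11: W3.I0
cycle 12: W3.I1
cycle 13: W3.I2
cycle 14: idle
cycle 15: W2.I3
cycle 16: W2.I4

Answer: 17 cycles, utilization 16/17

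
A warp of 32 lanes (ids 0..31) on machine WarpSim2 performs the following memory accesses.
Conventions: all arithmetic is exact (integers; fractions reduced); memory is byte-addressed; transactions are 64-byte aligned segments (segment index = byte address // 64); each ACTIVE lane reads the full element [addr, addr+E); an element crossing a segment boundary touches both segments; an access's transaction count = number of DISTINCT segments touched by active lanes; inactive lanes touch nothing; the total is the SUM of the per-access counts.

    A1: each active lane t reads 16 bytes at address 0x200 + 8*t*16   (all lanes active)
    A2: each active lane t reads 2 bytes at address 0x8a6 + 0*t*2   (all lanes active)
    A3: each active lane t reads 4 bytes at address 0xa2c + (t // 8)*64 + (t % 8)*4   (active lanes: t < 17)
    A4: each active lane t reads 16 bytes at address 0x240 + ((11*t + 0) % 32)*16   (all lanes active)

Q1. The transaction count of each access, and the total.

A1: 32 transactions
A2: 1 transaction
A3: 3 transactions
A4: 8 transactions

Answer: 32,1,3,8; total 44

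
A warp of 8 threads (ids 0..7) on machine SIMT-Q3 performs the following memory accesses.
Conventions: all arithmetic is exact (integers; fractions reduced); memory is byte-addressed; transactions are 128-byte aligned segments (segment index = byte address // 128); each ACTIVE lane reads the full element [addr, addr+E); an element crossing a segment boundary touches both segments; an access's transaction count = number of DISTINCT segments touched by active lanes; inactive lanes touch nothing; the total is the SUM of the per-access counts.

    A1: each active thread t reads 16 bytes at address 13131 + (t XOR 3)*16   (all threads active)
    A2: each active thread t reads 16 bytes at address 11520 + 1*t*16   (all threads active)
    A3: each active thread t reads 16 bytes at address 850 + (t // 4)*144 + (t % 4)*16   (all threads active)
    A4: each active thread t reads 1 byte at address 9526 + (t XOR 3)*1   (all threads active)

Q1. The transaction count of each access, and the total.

A1: 2 transactions
A2: 1 transaction
A3: 3 transactions
A4: 1 transaction

Answer: 2,1,3,1; total 7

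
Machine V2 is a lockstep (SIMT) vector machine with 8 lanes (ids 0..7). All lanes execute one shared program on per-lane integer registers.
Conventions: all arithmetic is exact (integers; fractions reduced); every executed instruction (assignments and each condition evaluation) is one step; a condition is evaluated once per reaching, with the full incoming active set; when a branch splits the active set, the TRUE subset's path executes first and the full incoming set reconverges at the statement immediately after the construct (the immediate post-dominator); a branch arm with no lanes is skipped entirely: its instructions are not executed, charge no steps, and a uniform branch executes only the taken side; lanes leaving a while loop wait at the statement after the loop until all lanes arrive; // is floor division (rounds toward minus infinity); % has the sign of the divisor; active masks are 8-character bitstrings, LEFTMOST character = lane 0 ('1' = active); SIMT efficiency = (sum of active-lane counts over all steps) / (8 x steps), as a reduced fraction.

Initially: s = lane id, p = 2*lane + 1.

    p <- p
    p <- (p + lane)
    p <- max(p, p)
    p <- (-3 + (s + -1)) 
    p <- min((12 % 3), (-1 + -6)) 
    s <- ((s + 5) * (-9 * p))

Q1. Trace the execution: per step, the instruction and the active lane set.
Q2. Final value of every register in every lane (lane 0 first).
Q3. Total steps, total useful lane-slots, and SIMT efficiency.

step 0: p <- p                       11111111
step 1: p <- (p + lane)              11111111
step 2: p <- max(p, p)               11111111
step 3: p <- (-3 + (s + -1))         11111111
step 4: p <- min((12 % 3), (-1 + -6)) 11111111
step 5: s <- ((s + 5) * (-9 * p))    11111111

Answer: 6 steps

s: 315,378,441,504,567,630,693,756
p: -7,-7,-7,-7,-7,-7,-7,-7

steps = 6; useful = 48; efficiency = 48/48 = 1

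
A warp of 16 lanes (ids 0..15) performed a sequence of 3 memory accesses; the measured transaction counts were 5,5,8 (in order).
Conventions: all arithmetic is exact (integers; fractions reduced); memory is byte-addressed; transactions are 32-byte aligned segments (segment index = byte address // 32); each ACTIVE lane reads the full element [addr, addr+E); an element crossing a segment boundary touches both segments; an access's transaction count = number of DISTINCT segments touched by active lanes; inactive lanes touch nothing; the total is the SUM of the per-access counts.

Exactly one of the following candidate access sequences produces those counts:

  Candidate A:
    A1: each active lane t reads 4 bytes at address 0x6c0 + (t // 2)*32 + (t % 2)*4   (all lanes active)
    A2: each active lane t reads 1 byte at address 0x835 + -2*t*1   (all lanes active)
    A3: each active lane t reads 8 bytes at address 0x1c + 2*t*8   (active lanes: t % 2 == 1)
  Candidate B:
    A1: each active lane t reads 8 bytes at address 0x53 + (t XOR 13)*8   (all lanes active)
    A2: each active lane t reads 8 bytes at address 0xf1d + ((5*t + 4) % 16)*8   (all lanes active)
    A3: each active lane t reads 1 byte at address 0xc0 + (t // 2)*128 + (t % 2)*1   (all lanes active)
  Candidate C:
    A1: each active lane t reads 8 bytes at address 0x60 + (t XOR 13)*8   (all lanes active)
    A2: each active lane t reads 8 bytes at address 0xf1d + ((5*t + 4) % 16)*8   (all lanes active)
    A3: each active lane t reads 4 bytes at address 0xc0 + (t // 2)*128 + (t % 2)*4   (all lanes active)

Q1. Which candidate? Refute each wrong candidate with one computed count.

A: A1 gives 8 transactions, not 5
C: A1 gives 4 transactions, not 5
B: all counts match (5,5,8)

Answer: B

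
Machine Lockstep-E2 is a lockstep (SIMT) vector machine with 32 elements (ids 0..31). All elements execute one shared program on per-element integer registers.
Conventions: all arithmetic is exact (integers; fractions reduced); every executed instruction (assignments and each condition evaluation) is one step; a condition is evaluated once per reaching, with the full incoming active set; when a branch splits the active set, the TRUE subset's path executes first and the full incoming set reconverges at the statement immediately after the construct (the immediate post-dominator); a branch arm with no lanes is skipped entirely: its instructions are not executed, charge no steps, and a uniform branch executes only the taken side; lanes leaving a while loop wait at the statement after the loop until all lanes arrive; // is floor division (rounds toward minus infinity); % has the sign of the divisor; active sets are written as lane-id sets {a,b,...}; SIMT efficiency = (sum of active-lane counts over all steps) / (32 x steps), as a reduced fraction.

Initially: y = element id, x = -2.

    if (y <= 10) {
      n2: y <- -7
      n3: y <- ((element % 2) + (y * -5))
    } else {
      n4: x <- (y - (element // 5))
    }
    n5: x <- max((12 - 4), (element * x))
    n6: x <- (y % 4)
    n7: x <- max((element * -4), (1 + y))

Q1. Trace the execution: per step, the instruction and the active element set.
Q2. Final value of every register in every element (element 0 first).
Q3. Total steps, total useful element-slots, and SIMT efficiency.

step 0: eval (y <= 10)               {0,1,2,3,4,5,6,7,8,9,10,11,12,13,14,15,16,17,18,19,20,21,22,23,24,25,26,27,28,29,30,31}
step 1: y <- -7                      {0,1,2,3,4,5,6,7,8,9,10}
step 2: y <- ((element % 2) + (y * -5)) {0,1,2,3,4,5,6,7,8,9,10}
step 3: x <- (y - (element // 5))    {11,12,13,14,15,16,17,18,19,20,21,22,23,24,25,26,27,28,29,30,31}
step 4: x <- max((12 - 4), (element * x)) {0,1,2,3,4,5,6,7,8,9,10,11,12,13,14,15,16,17,18,19,20,21,22,23,24,25,26,27,28,29,30,31}
step 5: x <- (y % 4)                 {0,1,2,3,4,5,6,7,8,9,10,11,12,13,14,15,16,17,18,19,20,21,22,23,24,25,26,27,28,29,30,31}
step 6: x <- max((element * -4), (1 + y)) {0,1,2,3,4,5,6,7,8,9,10,11,12,13,14,15,16,17,18,19,20,21,22,23,24,25,26,27,28,29,30,31}

Answer: 7 steps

y: 35,36,35,36,35,36,35,36,35,36,35,11,12,13,14,15,16,17,18,19,20,21,22,23,24,25,26,27,28,29,30,31
x: 36,37,36,37,36,37,36,37,36,37,36,12,13,14,15,16,17,18,19,20,21,22,23,24,25,26,27,28,29,30,31,32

steps = 7; useful = 171; efficiency = 171/224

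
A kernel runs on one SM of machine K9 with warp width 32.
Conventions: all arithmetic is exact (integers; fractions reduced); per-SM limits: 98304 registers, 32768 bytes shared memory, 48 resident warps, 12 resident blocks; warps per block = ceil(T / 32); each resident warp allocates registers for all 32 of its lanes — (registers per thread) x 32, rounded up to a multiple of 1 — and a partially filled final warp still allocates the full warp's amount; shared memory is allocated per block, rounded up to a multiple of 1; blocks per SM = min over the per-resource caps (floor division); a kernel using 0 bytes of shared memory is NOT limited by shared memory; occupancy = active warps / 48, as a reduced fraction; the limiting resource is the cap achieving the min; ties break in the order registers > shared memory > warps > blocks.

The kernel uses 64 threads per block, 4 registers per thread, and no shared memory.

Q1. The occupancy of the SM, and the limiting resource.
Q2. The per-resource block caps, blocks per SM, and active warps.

Answer: occupancy 1/2, limited by blocks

registers: 384 blocks
shared memory: no limit (kernel uses none)
warps: 24 blocks
blocks: 12 blocks

Answer: 12 blocks, 24 active warps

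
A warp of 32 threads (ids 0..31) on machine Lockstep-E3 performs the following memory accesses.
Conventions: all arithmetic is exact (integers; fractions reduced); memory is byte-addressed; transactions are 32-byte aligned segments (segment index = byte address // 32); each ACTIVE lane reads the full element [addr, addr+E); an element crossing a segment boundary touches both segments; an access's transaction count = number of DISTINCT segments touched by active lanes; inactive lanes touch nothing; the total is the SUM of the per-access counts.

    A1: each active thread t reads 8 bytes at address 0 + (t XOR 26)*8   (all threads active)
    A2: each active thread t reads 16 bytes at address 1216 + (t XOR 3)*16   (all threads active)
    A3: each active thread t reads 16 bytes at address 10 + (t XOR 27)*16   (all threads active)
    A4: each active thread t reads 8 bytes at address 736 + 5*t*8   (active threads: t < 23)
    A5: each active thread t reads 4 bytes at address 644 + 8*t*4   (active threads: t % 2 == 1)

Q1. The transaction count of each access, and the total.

A1: 8 transactions
A2: 16 transactions
A3: 17 transactions
A4: 23 transactions
A5: 16 transactions

Answer: 8,16,17,23,16; total 80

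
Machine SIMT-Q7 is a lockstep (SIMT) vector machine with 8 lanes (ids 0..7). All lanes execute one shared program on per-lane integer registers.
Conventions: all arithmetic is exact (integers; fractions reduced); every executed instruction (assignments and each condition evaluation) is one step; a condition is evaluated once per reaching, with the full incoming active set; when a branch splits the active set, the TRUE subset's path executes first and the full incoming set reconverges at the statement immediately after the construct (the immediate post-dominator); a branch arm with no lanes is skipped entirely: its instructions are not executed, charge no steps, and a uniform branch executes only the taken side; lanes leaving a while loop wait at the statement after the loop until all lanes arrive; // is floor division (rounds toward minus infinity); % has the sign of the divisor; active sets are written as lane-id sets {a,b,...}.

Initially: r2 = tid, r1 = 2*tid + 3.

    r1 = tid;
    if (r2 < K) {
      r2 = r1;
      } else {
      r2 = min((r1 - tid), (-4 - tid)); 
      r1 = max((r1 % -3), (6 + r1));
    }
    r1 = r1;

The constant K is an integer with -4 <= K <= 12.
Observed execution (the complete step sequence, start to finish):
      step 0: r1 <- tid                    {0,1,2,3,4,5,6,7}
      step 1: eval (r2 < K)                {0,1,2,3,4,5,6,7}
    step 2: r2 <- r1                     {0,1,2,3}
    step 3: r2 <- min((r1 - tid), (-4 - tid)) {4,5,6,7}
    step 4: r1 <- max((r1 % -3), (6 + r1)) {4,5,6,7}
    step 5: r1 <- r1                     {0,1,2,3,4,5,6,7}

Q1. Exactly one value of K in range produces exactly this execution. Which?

Answer: K = 4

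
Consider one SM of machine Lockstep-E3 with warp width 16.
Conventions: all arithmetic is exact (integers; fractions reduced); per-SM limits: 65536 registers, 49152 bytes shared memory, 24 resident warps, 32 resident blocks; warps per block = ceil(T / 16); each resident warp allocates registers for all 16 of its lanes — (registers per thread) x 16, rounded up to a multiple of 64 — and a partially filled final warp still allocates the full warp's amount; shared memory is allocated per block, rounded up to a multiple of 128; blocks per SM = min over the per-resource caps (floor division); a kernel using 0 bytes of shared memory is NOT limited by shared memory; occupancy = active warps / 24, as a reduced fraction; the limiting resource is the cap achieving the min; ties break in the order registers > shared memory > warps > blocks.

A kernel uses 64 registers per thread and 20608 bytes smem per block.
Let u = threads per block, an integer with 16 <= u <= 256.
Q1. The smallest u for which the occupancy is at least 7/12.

Answer: u = 97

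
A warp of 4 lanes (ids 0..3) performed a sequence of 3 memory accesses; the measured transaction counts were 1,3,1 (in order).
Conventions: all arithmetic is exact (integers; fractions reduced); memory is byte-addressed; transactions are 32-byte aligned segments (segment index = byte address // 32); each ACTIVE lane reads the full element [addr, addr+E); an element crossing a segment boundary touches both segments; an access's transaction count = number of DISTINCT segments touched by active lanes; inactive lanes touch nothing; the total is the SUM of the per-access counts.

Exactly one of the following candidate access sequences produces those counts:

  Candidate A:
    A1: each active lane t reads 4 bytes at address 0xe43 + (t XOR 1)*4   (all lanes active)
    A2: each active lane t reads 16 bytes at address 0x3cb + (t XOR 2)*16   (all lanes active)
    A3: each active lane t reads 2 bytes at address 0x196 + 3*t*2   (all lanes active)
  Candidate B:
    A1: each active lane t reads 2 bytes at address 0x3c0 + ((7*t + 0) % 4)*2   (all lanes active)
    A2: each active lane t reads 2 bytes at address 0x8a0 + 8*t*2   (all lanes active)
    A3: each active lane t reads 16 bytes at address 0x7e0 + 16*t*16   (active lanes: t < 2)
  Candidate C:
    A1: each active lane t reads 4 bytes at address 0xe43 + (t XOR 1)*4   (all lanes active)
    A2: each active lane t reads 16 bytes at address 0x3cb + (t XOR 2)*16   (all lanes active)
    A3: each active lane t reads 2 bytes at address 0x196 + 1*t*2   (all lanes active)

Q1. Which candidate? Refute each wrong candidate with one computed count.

A: A3 gives 2 transactions, not 1
B: A2 gives 2 transactions, not 3
C: all counts match (1,3,1)

Answer: C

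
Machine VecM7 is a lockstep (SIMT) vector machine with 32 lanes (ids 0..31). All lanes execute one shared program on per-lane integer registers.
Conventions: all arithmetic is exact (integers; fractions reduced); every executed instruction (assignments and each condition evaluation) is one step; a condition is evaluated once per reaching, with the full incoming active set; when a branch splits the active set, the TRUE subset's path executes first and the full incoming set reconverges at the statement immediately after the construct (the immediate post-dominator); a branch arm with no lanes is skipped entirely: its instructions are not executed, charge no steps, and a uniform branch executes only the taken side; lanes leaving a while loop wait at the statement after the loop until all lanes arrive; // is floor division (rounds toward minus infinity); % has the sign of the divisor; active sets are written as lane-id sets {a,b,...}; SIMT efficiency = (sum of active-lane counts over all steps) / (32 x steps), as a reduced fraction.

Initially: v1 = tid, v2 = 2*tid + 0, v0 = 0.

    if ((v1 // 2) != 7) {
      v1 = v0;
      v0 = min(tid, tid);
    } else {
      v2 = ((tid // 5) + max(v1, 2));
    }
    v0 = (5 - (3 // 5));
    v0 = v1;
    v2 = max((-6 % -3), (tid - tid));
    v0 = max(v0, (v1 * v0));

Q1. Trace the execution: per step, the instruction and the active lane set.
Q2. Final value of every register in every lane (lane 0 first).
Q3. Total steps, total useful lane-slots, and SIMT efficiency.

step 0: eval ((v1 // 2) != 7)        {0,1,2,3,4,5,6,7,8,9,10,11,12,13,14,15,16,17,18,19,20,21,22,23,24,25,26,27,28,29,30,31}
step 1: v1 <- v0                     {0,1,2,3,4,5,6,7,8,9,10,11,12,13,16,17,18,19,20,21,22,23,24,25,26,27,28,29,30,31}
step 2: v0 <- min(tid, tid)          {0,1,2,3,4,5,6,7,8,9,10,11,12,13,16,17,18,19,20,21,22,23,24,25,26,27,28,29,30,31}
step 3: v2 <- ((tid // 5) + max(v1, 2)) {14,15}
step 4: v0 <- (5 - (3 // 5))         {0,1,2,3,4,5,6,7,8,9,10,11,12,13,14,15,16,17,18,19,20,21,22,23,24,25,26,27,28,29,30,31}
step 5: v0 <- v1                     {0,1,2,3,4,5,6,7,8,9,10,11,12,13,14,15,16,17,18,19,20,21,22,23,24,25,26,27,28,29,30,31}
step 6: v2 <- max((-6 % -3), (tid - tid)) {0,1,2,3,4,5,6,7,8,9,10,11,12,13,14,15,16,17,18,19,20,21,22,23,24,25,26,27,28,29,30,31}
step 7: v0 <- max(v0, (v1 * v0))     {0,1,2,3,4,5,6,7,8,9,10,11,12,13,14,15,16,17,18,19,20,21,22,23,24,25,26,27,28,29,30,31}

Answer: 8 steps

v1: 0,0,0,0,0,0,0,0,0,0,0,0,0,0,14,15,0,0,0,0,0,0,0,0,0,0,0,0,0,0,0,0
v2: 0,0,0,0,0,0,0,0,0,0,0,0,0,0,0,0,0,0,0,0,0,0,0,0,0,0,0,0,0,0,0,0
v0: 0,0,0,0,0,0,0,0,0,0,0,0,0,0,196,225,0,0,0,0,0,0,0,0,0,0,0,0,0,0,0,0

steps = 8; useful = 222; efficiency = 222/256 = 111/128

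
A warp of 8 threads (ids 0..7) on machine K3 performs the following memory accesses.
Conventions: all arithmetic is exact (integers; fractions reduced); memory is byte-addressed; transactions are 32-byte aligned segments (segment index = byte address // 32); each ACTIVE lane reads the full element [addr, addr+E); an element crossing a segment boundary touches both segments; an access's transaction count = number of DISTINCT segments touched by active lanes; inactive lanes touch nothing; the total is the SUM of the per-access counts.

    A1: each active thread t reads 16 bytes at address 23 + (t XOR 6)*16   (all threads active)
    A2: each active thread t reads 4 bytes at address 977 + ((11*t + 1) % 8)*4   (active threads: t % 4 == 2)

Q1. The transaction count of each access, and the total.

A1: 5 transactions
A2: 2 transactions

Answer: 5,2; total 7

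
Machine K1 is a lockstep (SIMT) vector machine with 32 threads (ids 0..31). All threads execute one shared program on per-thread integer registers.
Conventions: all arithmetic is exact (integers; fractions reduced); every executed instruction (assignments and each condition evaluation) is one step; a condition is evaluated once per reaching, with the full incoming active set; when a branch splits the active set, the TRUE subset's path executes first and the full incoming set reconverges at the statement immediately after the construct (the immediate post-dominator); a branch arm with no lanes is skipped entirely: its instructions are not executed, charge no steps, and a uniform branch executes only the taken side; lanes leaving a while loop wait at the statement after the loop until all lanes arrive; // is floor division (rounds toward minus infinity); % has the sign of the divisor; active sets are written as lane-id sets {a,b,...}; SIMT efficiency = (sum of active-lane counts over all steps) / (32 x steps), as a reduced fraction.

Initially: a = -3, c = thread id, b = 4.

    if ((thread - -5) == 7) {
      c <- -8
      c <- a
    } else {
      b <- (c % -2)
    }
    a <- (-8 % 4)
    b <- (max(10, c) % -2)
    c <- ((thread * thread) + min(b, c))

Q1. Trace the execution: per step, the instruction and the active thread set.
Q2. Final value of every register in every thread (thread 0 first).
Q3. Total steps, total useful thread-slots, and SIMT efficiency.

step 0: eval ((thread - -5) == 7)    {0,1,2,3,4,5,6,7,8,9,10,11,12,13,14,15,16,17,18,19,20,21,22,23,24,25,26,27,28,29,30,31}
step 1: c <- -8                      {2}
step 2: c <- a                       {2}
step 3: b <- (c % -2)                {0,1,3,4,5,6,7,8,9,10,11,12,13,14,15,16,17,18,19,20,21,22,23,24,25,26,27,28,29,30,31}
step 4: a <- (-8 % 4)                {0,1,2,3,4,5,6,7,8,9,10,11,12,13,14,15,16,17,18,19,20,21,22,23,24,25,26,27,28,29,30,31}
step 5: b <- (max(10, c) % -2)       {0,1,2,3,4,5,6,7,8,9,10,11,12,13,14,15,16,17,18,19,20,21,22,23,24,25,26,27,28,29,30,31}
step 6: c <- ((thread * thread) + min(b, c)) {0,1,2,3,4,5,6,7,8,9,10,11,12,13,14,15,16,17,18,19,20,21,22,23,24,25,26,27,28,29,30,31}

Answer: 7 steps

a: 0,0,0,0,0,0,0,0,0,0,0,0,0,0,0,0,0,0,0,0,0,0,0,0,0,0,0,0,0,0,0,0
c: 0,1,1,9,16,25,36,49,64,81,100,120,144,168,196,224,256,288,324,360,400,440,484,528,576,624,676,728,784,840,900,960
b: 0,0,0,0,0,0,0,0,0,0,0,-1,0,-1,0,-1,0,-1,0,-1,0,-1,0,-1,0,-1,0,-1,0,-1,0,-1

steps = 7; useful = 161; efficiency = 161/224 = 23/32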